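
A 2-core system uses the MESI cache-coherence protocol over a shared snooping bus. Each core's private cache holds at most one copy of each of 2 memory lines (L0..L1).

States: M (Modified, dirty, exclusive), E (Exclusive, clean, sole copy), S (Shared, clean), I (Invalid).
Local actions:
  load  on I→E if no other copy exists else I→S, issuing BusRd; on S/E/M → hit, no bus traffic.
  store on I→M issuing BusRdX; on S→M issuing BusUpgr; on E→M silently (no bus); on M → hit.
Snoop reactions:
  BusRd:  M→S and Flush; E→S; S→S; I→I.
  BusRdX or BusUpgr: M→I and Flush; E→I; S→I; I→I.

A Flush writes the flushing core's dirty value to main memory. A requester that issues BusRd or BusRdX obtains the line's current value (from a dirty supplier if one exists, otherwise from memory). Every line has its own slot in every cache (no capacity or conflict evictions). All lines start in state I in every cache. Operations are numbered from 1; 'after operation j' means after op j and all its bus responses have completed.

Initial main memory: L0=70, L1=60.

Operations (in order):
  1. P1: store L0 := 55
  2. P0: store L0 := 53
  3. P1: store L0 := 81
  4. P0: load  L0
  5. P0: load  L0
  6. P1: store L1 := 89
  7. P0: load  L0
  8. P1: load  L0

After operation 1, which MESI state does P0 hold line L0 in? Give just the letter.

1. P1: store L0 := 55  bus=[BusRdX]  L0: P0=I P1=M  mem[L0]=70
2. P0: store L0 := 53  bus=[BusRdX,Flush]  L0: P0=M P1=I  mem[L0]=55
3. P1: store L0 := 81  bus=[BusRdX,Flush]  L0: P0=I P1=M  mem[L0]=53
4. P0: load  L0  bus=[BusRd,Flush]  L0: P0=S P1=S  mem[L0]=81
5. P0: load  L0  bus=[-]  L0: P0=S P1=S  mem[L0]=81
6. P1: store L1 := 89  bus=[BusRdX]  L1: P0=I P1=M  mem[L1]=60
7. P0: load  L0  bus=[-]  L0: P0=S P1=S  mem[L0]=81
8. P1: load  L0  bus=[-]  L0: P0=S P1=S  mem[L0]=81

state = I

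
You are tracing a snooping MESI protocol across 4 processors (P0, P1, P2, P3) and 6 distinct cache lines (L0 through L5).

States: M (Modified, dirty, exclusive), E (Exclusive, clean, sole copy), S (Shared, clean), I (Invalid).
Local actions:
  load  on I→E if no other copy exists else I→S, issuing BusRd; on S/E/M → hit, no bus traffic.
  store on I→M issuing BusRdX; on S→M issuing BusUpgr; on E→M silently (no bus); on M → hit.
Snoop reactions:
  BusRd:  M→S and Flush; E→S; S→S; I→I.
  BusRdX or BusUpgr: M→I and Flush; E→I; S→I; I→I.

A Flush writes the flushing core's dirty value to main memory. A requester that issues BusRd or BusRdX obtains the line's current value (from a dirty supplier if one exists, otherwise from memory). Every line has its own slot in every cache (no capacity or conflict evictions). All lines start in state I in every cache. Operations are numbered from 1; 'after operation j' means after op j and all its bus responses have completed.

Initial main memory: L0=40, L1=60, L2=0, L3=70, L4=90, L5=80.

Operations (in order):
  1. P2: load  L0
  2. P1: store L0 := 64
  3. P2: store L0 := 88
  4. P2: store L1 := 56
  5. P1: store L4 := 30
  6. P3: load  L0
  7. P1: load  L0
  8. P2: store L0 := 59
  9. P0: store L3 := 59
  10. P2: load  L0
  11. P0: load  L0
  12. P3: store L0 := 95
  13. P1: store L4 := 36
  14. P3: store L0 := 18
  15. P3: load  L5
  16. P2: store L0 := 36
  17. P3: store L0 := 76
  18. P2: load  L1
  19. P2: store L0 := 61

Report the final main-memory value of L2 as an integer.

memory[L2] = 0

step 1: P2: load  L0  ⟶  IIEI  (L0)  txn=BusRd  M[L0]=40
step 2: P1: store L0 := 64  ⟶  IMII  (L0)  txn=BusRdX  M[L0]=40
step 3: P2: store L0 := 88  ⟶  IIMI  (L0)  txn=BusRdX+Flush  M[L0]=64
step 4: P2: store L1 := 56  ⟶  IIMI  (L1)  txn=BusRdX  M[L1]=60
step 5: P1: store L4 := 30  ⟶  IMII  (L4)  txn=BusRdX  M[L4]=90
step 6: P3: load  L0  ⟶  IISS  (L0)  txn=BusRd+Flush  M[L0]=88
step 7: P1: load  L0  ⟶  ISSS  (L0)  txn=BusRd  M[L0]=88
step 8: P2: store L0 := 59  ⟶  IIMI  (L0)  txn=BusUpgr  M[L0]=88
step 9: P0: store L3 := 59  ⟶  MIII  (L3)  txn=BusRdX  M[L3]=70
step 10: P2: load  L0  ⟶  IIMI  (L0)  txn=∅  M[L0]=88
step 11: P0: load  L0  ⟶  SISI  (L0)  txn=BusRd+Flush  M[L0]=59
step 12: P3: store L0 := 95  ⟶  IIIM  (L0)  txn=BusRdX  M[L0]=59
step 13: P1: store L4 := 36  ⟶  IMII  (L4)  txn=∅  M[L4]=90
step 14: P3: store L0 := 18  ⟶  IIIM  (L0)  txn=∅  M[L0]=59
step 15: P3: load  L5  ⟶  IIIE  (L5)  txn=BusRd  M[L5]=80
step 16: P2: store L0 := 36  ⟶  IIMI  (L0)  txn=BusRdX+Flush  M[L0]=18
step 17: P3: store L0 := 76  ⟶  IIIM  (L0)  txn=BusRdX+Flush  M[L0]=36
step 18: P2: load  L1  ⟶  IIMI  (L1)  txn=∅  M[L1]=60
step 19: P2: store L0 := 61  ⟶  IIMI  (L0)  txn=BusRdX+Flush  M[L0]=76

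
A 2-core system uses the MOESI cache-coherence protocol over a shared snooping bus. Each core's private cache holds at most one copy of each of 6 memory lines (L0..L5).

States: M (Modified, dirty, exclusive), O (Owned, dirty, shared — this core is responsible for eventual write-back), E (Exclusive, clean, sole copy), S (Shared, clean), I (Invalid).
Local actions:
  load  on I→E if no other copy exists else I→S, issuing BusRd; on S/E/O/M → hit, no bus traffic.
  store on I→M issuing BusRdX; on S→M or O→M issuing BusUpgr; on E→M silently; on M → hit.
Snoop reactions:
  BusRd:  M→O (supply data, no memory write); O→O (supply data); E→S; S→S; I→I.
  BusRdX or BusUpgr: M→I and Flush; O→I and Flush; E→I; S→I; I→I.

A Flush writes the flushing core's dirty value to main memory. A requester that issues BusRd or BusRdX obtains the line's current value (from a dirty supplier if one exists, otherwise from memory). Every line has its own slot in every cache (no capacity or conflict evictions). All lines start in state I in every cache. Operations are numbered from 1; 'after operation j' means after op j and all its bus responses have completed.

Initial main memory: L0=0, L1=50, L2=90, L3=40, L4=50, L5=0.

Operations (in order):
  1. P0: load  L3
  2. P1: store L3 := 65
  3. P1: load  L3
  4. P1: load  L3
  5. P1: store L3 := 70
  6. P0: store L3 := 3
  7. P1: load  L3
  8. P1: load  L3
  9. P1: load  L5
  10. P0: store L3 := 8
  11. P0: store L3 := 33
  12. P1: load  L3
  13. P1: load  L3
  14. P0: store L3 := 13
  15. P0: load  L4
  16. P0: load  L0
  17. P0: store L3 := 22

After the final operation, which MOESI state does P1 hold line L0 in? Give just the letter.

1. P0: load  L3  bus=[BusRd]  L3: P0=E P1=I  mem[L3]=40
2. P1: store L3 := 65  bus=[BusRdX]  L3: P0=I P1=M  mem[L3]=40
3. P1: load  L3  bus=[-]  L3: P0=I P1=M  mem[L3]=40
4. P1: load  L3  bus=[-]  L3: P0=I P1=M  mem[L3]=40
5. P1: store L3 := 70  bus=[-]  L3: P0=I P1=M  mem[L3]=40
6. P0: store L3 := 3  bus=[BusRdX,Flush]  L3: P0=M P1=I  mem[L3]=70
7. P1: load  L3  bus=[BusRd]  L3: P0=O P1=S  mem[L3]=70
8. P1: load  L3  bus=[-]  L3: P0=O P1=S  mem[L3]=70
9. P1: load  L5  bus=[BusRd]  L5: P0=I P1=E  mem[L5]=0
10. P0: store L3 := 8  bus=[BusUpgr]  L3: P0=M P1=I  mem[L3]=70
11. P0: store L3 := 33  bus=[-]  L3: P0=M P1=I  mem[L3]=70
12. P1: load  L3  bus=[BusRd]  L3: P0=O P1=S  mem[L3]=70
13. P1: load  L3  bus=[-]  L3: P0=O P1=S  mem[L3]=70
14. P0: store L3 := 13  bus=[BusUpgr]  L3: P0=M P1=I  mem[L3]=70
15. P0: load  L4  bus=[BusRd]  L4: P0=E P1=I  mem[L4]=50
16. P0: load  L0  bus=[BusRd]  L0: P0=E P1=I  mem[L0]=0
17. P0: store L3 := 22  bus=[-]  L3: P0=M P1=I  mem[L3]=70

state = I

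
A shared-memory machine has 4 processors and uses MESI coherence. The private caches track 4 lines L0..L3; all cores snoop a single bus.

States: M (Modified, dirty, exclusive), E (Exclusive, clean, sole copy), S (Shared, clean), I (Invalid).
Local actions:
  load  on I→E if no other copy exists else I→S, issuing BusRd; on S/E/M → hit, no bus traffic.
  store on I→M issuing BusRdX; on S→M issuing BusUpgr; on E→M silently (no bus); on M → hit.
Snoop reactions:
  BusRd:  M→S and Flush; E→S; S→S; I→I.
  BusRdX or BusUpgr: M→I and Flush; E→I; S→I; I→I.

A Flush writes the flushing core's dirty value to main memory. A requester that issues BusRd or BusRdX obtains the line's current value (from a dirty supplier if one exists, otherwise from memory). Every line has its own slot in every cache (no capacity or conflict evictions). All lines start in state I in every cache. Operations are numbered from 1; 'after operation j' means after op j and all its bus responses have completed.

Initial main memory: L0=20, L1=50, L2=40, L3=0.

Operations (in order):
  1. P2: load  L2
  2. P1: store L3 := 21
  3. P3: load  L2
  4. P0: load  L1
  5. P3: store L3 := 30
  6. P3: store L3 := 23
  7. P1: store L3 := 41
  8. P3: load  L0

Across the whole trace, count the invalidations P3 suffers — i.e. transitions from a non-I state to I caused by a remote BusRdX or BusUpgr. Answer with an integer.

invalidations = 1

1. P2: load  L2  bus=[BusRd]  L2: P0=I P1=I P2=E P3=I  mem[L2]=40
2. P1: store L3 := 21  bus=[BusRdX]  L3: P0=I P1=M P2=I P3=I  mem[L3]=0
3. P3: load  L2  bus=[BusRd]  L2: P0=I P1=I P2=S P3=S  mem[L2]=40
4. P0: load  L1  bus=[BusRd]  L1: P0=E P1=I P2=I P3=I  mem[L1]=50
5. P3: store L3 := 30  bus=[BusRdX,Flush]  L3: P0=I P1=I P2=I P3=M  mem[L3]=21
6. P3: store L3 := 23  bus=[-]  L3: P0=I P1=I P2=I P3=M  mem[L3]=21
7. P1: store L3 := 41  bus=[BusRdX,Flush]  L3: P0=I P1=M P2=I P3=I  mem[L3]=23
8. P3: load  L0  bus=[BusRd]  L0: P0=I P1=I P2=I P3=E  mem[L0]=20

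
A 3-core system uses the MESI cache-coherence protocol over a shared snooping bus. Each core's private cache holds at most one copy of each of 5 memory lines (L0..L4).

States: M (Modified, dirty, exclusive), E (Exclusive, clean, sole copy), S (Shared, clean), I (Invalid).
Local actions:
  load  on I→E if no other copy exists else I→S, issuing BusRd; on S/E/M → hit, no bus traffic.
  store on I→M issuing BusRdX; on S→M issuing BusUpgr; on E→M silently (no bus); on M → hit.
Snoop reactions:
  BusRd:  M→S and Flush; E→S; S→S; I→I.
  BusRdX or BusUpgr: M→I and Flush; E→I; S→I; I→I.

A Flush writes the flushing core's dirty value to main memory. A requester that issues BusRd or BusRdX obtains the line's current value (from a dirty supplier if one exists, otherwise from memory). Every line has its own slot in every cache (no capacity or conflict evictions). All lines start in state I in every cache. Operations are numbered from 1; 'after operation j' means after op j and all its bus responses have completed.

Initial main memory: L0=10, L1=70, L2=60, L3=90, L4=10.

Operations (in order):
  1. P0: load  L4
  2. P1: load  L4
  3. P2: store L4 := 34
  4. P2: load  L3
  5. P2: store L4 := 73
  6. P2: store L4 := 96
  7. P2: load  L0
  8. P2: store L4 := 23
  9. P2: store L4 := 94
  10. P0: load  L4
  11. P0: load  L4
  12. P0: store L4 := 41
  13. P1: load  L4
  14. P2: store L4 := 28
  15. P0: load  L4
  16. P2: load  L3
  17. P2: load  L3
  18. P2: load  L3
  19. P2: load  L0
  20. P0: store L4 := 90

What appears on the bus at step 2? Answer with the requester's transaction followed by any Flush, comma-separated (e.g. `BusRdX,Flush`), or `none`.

bus = BusRd

[1] P0: load  L4 | P0:E(10), P1:I, P2:I | bus: BusRd
[2] P1: load  L4 | P0:S(10), P1:S(10), P2:I | bus: BusRd
[3] P2: store L4 := 34 | P0:I, P1:I, P2:M(34) | bus: BusRdX
[4] P2: load  L3 | P0:I, P1:I, P2:E(90) | bus: BusRd
[5] P2: store L4 := 73 | P0:I, P1:I, P2:M(73) | bus: none
[6] P2: store L4 := 96 | P0:I, P1:I, P2:M(96) | bus: none
[7] P2: load  L0 | P0:I, P1:I, P2:E(10) | bus: BusRd
[8] P2: store L4 := 23 | P0:I, P1:I, P2:M(23) | bus: none
[9] P2: store L4 := 94 | P0:I, P1:I, P2:M(94) | bus: none
[10] P0: load  L4 | P0:S(94), P1:I, P2:S(94) | bus: BusRd,Flush
[11] P0: load  L4 | P0:S(94), P1:I, P2:S(94) | bus: none
[12] P0: store L4 := 41 | P0:M(41), P1:I, P2:I | bus: BusUpgr
[13] P1: load  L4 | P0:S(41), P1:S(41), P2:I | bus: BusRd,Flush
[14] P2: store L4 := 28 | P0:I, P1:I, P2:M(28) | bus: BusRdX
[15] P0: load  L4 | P0:S(28), P1:I, P2:S(28) | bus: BusRd,Flush
[16] P2: load  L3 | P0:I, P1:I, P2:E(90) | bus: none
[17] P2: load  L3 | P0:I, P1:I, P2:E(90) | bus: none
[18] P2: load  L3 | P0:I, P1:I, P2:E(90) | bus: none
[19] P2: load  L0 | P0:I, P1:I, P2:E(10) | bus: none
[20] P0: store L4 := 90 | P0:M(90), P1:I, P2:I | bus: BusUpgr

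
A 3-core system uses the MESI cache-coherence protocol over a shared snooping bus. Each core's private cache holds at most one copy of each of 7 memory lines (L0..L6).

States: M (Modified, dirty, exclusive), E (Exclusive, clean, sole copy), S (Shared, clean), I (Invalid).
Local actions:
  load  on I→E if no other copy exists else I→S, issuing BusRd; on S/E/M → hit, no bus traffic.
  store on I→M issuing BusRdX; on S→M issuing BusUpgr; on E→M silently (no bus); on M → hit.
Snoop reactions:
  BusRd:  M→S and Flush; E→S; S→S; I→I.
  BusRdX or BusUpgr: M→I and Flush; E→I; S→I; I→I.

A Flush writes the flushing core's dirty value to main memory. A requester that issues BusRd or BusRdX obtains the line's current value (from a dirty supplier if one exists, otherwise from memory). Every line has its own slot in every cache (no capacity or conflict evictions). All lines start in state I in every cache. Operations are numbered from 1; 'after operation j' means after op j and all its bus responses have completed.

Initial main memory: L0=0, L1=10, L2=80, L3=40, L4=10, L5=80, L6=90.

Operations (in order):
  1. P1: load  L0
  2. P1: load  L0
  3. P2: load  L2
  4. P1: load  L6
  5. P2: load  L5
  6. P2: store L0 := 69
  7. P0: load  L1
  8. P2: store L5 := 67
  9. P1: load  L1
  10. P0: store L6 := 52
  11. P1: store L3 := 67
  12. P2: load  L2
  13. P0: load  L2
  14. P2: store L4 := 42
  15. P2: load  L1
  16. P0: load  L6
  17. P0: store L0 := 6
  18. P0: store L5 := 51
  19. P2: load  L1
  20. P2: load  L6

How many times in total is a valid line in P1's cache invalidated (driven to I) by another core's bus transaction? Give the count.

invalidations = 2

  op1 P1: load  L0 → I/E/I on L0; bus BusRd; mem=0
  op2 P1: load  L0 → I/E/I on L0; bus (none); mem=0
  op3 P2: load  L2 → I/I/E on L2; bus BusRd; mem=80
  op4 P1: load  L6 → I/E/I on L6; bus BusRd; mem=90
  op5 P2: load  L5 → I/I/E on L5; bus BusRd; mem=80
  op6 P2: store L0 := 69 → I/I/M on L0; bus BusRdX; mem=0
  op7 P0: load  L1 → E/I/I on L1; bus BusRd; mem=10
  op8 P2: store L5 := 67 → I/I/M on L5; bus (none); mem=80
  op9 P1: load  L1 → S/S/I on L1; bus BusRd; mem=10
  op10 P0: store L6 := 52 → M/I/I on L6; bus BusRdX; mem=90
  op11 P1: store L3 := 67 → I/M/I on L3; bus BusRdX; mem=40
  op12 P2: load  L2 → I/I/E on L2; bus (none); mem=80
  op13 P0: load  L2 → S/I/S on L2; bus BusRd; mem=80
  op14 P2: store L4 := 42 → I/I/M on L4; bus BusRdX; mem=10
  op15 P2: load  L1 → S/S/S on L1; bus BusRd; mem=10
  op16 P0: load  L6 → M/I/I on L6; bus (none); mem=90
  op17 P0: store L0 := 6 → M/I/I on L0; bus BusRdX Flush; mem=69
  op18 P0: store L5 := 51 → M/I/I on L5; bus BusRdX Flush; mem=67
  op19 P2: load  L1 → S/S/S on L1; bus (none); mem=10
  op20 P2: load  L6 → S/I/S on L6; bus BusRd Flush; mem=52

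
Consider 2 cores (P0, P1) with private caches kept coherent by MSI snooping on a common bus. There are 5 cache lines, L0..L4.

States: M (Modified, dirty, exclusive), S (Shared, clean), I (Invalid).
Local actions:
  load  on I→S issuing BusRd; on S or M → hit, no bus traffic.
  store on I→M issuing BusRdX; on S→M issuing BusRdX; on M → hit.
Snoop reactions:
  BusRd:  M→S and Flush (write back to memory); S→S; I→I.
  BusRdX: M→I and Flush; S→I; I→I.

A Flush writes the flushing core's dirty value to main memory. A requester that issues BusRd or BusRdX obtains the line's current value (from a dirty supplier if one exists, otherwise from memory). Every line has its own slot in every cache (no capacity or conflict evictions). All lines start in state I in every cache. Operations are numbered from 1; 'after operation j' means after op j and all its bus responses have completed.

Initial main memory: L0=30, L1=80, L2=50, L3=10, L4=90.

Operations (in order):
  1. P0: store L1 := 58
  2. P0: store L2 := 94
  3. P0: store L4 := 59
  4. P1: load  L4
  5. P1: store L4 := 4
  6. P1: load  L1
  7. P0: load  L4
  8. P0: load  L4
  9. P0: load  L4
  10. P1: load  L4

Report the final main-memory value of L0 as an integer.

memory[L0] = 30

step 1: P0: store L1 := 58  ⟶  MI  (L1)  txn=BusRdX  M[L1]=80
step 2: P0: store L2 := 94  ⟶  MI  (L2)  txn=BusRdX  M[L2]=50
step 3: P0: store L4 := 59  ⟶  MI  (L4)  txn=BusRdX  M[L4]=90
step 4: P1: load  L4  ⟶  SS  (L4)  txn=BusRd+Flush  M[L4]=59
step 5: P1: store L4 := 4  ⟶  IM  (L4)  txn=BusRdX  M[L4]=59
step 6: P1: load  L1  ⟶  SS  (L1)  txn=BusRd+Flush  M[L1]=58
step 7: P0: load  L4  ⟶  SS  (L4)  txn=BusRd+Flush  M[L4]=4
step 8: P0: load  L4  ⟶  SS  (L4)  txn=∅  M[L4]=4
step 9: P0: load  L4  ⟶  SS  (L4)  txn=∅  M[L4]=4
step 10: P1: load  L4  ⟶  SS  (L4)  txn=∅  M[L4]=4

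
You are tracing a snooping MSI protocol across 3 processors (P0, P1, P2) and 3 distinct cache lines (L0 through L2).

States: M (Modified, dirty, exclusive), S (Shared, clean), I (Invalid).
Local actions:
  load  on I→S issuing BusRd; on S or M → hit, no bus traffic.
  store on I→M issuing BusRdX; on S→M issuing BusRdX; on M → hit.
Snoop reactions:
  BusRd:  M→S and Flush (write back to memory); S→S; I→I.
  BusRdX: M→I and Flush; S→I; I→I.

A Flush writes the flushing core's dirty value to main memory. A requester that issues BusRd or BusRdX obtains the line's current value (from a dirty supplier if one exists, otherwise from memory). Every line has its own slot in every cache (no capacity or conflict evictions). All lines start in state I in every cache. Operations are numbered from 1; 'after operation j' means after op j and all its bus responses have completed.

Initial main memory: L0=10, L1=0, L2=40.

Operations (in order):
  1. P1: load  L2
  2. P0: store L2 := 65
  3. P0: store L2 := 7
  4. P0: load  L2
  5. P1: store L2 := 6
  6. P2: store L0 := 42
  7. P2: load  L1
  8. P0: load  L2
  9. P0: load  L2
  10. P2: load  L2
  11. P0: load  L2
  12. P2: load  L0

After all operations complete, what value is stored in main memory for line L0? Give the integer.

1. P1: load  L2  bus=[BusRd]  L2: P0=I P1=S P2=I  mem[L2]=40
2. P0: store L2 := 65  bus=[BusRdX]  L2: P0=M P1=I P2=I  mem[L2]=40
3. P0: store L2 := 7  bus=[-]  L2: P0=M P1=I P2=I  mem[L2]=40
4. P0: load  L2  bus=[-]  L2: P0=M P1=I P2=I  mem[L2]=40
5. P1: store L2 := 6  bus=[BusRdX,Flush]  L2: P0=I P1=M P2=I  mem[L2]=7
6. P2: store L0 := 42  bus=[BusRdX]  L0: P0=I P1=I P2=M  mem[L0]=10
7. P2: load  L1  bus=[BusRd]  L1: P0=I P1=I P2=S  mem[L1]=0
8. P0: load  L2  bus=[BusRd,Flush]  L2: P0=S P1=S P2=I  mem[L2]=6
9. P0: load  L2  bus=[-]  L2: P0=S P1=S P2=I  mem[L2]=6
10. P2: load  L2  bus=[BusRd]  L2: P0=S P1=S P2=S  mem[L2]=6
11. P0: load  L2  bus=[-]  L2: P0=S P1=S P2=S  mem[L2]=6
12. P2: load  L0  bus=[-]  L0: P0=I P1=I P2=M  mem[L0]=10

memory[L0] = 10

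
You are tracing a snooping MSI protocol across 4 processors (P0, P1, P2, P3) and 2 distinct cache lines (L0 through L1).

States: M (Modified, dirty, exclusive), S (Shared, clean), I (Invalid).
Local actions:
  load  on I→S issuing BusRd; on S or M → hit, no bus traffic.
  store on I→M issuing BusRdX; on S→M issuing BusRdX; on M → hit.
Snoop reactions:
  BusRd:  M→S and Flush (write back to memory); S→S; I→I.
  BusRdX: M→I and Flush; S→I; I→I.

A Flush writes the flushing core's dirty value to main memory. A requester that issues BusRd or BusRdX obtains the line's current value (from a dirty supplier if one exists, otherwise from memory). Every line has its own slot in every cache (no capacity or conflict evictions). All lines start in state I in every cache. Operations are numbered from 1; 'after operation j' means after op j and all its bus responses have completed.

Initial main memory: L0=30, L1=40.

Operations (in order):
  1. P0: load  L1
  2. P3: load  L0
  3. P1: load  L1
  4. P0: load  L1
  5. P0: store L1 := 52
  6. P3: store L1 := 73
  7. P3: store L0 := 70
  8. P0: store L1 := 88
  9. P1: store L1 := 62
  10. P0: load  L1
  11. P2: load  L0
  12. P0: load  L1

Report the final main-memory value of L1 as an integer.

memory[L1] = 62

[1] P0: load  L1 | P0:S(40), P1:I, P2:I, P3:I | bus: BusRd
[2] P3: load  L0 | P0:I, P1:I, P2:I, P3:S(30) | bus: BusRd
[3] P1: load  L1 | P0:S(40), P1:S(40), P2:I, P3:I | bus: BusRd
[4] P0: load  L1 | P0:S(40), P1:S(40), P2:I, P3:I | bus: none
[5] P0: store L1 := 52 | P0:M(52), P1:I, P2:I, P3:I | bus: BusRdX
[6] P3: store L1 := 73 | P0:I, P1:I, P2:I, P3:M(73) | bus: BusRdX,Flush
[7] P3: store L0 := 70 | P0:I, P1:I, P2:I, P3:M(70) | bus: BusRdX
[8] P0: store L1 := 88 | P0:M(88), P1:I, P2:I, P3:I | bus: BusRdX,Flush
[9] P1: store L1 := 62 | P0:I, P1:M(62), P2:I, P3:I | bus: BusRdX,Flush
[10] P0: load  L1 | P0:S(62), P1:S(62), P2:I, P3:I | bus: BusRd,Flush
[11] P2: load  L0 | P0:I, P1:I, P2:S(70), P3:S(70) | bus: BusRd,Flush
[12] P0: load  L1 | P0:S(62), P1:S(62), P2:I, P3:I | bus: none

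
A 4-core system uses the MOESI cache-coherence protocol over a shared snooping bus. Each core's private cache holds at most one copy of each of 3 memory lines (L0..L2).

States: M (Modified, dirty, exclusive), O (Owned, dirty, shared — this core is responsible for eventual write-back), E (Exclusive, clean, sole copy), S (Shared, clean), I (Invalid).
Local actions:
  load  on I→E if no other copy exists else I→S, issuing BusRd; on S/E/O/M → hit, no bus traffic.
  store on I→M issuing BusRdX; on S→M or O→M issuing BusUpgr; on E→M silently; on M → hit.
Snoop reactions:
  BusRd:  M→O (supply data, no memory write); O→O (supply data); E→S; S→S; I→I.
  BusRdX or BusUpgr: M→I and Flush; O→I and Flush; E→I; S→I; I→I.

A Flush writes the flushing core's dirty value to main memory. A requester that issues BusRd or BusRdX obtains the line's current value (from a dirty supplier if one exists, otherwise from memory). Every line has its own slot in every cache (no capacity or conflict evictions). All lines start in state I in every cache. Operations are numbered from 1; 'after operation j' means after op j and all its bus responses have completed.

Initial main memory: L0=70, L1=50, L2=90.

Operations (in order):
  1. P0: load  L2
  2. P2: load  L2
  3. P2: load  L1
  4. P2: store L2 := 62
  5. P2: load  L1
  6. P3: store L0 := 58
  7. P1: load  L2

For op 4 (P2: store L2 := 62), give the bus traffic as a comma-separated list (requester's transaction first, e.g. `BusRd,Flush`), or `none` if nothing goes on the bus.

bus = BusUpgr

step 1: P0: load  L2  ⟶  EIII  (L2)  txn=BusRd  M[L2]=90
step 2: P2: load  L2  ⟶  SISI  (L2)  txn=BusRd  M[L2]=90
step 3: P2: load  L1  ⟶  IIEI  (L1)  txn=BusRd  M[L1]=50
step 4: P2: store L2 := 62  ⟶  IIMI  (L2)  txn=BusUpgr  M[L2]=90
step 5: P2: load  L1  ⟶  IIEI  (L1)  txn=∅  M[L1]=50
step 6: P3: store L0 := 58  ⟶  IIIM  (L0)  txn=BusRdX  M[L0]=70
step 7: P1: load  L2  ⟶  ISOI  (L2)  txn=BusRd  M[L2]=90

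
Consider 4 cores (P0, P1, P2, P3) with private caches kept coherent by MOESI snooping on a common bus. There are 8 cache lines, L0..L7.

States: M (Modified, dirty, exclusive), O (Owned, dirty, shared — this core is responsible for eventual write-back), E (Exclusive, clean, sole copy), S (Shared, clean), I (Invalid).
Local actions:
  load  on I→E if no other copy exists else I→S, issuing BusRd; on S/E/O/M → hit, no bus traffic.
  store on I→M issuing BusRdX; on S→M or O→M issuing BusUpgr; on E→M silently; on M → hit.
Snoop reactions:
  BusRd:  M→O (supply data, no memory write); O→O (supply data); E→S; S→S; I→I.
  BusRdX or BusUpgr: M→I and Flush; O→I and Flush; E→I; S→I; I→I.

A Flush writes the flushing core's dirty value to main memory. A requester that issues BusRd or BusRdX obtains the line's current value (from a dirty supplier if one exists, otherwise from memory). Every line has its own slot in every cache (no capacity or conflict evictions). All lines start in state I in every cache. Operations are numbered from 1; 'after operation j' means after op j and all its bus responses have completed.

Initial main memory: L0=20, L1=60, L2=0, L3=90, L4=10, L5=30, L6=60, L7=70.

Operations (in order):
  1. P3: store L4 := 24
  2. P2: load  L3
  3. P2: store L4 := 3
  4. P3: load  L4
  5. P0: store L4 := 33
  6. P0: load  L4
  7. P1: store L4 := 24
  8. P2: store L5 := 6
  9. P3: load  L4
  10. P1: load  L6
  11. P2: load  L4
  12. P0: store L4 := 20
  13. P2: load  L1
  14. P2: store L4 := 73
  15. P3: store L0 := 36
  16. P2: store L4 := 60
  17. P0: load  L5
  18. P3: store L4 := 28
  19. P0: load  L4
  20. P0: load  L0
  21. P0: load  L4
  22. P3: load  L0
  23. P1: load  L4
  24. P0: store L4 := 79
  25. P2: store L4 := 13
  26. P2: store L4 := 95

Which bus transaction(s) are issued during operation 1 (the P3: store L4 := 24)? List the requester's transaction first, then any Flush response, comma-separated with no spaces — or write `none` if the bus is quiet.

bus = BusRdX

1. P3: store L4 := 24  bus=[BusRdX]  L4: P0=I P1=I P2=I P3=M  mem[L4]=10
2. P2: load  L3  bus=[BusRd]  L3: P0=I P1=I P2=E P3=I  mem[L3]=90
3. P2: store L4 := 3  bus=[BusRdX,Flush]  L4: P0=I P1=I P2=M P3=I  mem[L4]=24
4. P3: load  L4  bus=[BusRd]  L4: P0=I P1=I P2=O P3=S  mem[L4]=24
5. P0: store L4 := 33  bus=[BusRdX,Flush]  L4: P0=M P1=I P2=I P3=I  mem[L4]=3
6. P0: load  L4  bus=[-]  L4: P0=M P1=I P2=I P3=I  mem[L4]=3
7. P1: store L4 := 24  bus=[BusRdX,Flush]  L4: P0=I P1=M P2=I P3=I  mem[L4]=33
8. P2: store L5 := 6  bus=[BusRdX]  L5: P0=I P1=I P2=M P3=I  mem[L5]=30
9. P3: load  L4  bus=[BusRd]  L4: P0=I P1=O P2=I P3=S  mem[L4]=33
10. P1: load  L6  bus=[BusRd]  L6: P0=I P1=E P2=I P3=I  mem[L6]=60
11. P2: load  L4  bus=[BusRd]  L4: P0=I P1=O P2=S P3=S  mem[L4]=33
12. P0: store L4 := 20  bus=[BusRdX,Flush]  L4: P0=M P1=I P2=I P3=I  mem[L4]=24
13. P2: load  L1  bus=[BusRd]  L1: P0=I P1=I P2=E P3=I  mem[L1]=60
14. P2: store L4 := 73  bus=[BusRdX,Flush]  L4: P0=I P1=I P2=M P3=I  mem[L4]=20
15. P3: store L0 := 36  bus=[BusRdX]  L0: P0=I P1=I P2=I P3=M  mem[L0]=20
16. P2: store L4 := 60  bus=[-]  L4: P0=I P1=I P2=M P3=I  mem[L4]=20
17. P0: load  L5  bus=[BusRd]  L5: P0=S P1=I P2=O P3=I  mem[L5]=30
18. P3: store L4 := 28  bus=[BusRdX,Flush]  L4: P0=I P1=I P2=I P3=M  mem[L4]=60
19. P0: load  L4  bus=[BusRd]  L4: P0=S P1=I P2=I P3=O  mem[L4]=60
20. P0: load  L0  bus=[BusRd]  L0: P0=S P1=I P2=I P3=O  mem[L0]=20
21. P0: load  L4  bus=[-]  L4: P0=S P1=I P2=I P3=O  mem[L4]=60
22. P3: load  L0  bus=[-]  L0: P0=S P1=I P2=I P3=O  mem[L0]=20
23. P1: load  L4  bus=[BusRd]  L4: P0=S P1=S P2=I P3=O  mem[L4]=60
24. P0: store L4 := 79  bus=[BusUpgr,Flush]  L4: P0=M P1=I P2=I P3=I  mem[L4]=28
25. P2: store L4 := 13  bus=[BusRdX,Flush]  L4: P0=I P1=I P2=M P3=I  mem[L4]=79
26. P2: store L4 := 95  bus=[-]  L4: P0=I P1=I P2=M P3=I  mem[L4]=79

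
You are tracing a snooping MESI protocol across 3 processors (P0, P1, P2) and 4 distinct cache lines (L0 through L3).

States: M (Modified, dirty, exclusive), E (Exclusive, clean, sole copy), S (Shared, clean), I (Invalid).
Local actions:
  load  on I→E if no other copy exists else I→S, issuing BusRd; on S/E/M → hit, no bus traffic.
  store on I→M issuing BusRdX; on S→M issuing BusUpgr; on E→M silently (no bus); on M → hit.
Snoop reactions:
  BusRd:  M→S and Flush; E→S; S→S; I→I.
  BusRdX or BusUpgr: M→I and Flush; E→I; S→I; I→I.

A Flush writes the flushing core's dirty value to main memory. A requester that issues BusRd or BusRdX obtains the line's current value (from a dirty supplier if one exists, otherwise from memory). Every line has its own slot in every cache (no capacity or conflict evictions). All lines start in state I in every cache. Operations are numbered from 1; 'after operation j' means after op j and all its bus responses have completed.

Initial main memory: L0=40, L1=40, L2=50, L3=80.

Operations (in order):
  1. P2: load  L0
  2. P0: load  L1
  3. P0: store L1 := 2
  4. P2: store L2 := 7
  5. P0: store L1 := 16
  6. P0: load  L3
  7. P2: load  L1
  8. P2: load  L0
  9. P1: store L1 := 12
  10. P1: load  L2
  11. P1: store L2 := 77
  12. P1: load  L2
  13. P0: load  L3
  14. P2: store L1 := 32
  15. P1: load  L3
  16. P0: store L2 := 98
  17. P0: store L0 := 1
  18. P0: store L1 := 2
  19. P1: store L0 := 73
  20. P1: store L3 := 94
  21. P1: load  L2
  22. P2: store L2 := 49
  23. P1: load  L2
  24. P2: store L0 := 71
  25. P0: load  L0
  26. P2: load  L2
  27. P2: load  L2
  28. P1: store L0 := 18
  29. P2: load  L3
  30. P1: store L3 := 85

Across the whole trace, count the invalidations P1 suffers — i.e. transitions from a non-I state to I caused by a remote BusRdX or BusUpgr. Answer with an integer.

invalidations = 4

1. P2: load  L0  bus=[BusRd]  L0: P0=I P1=I P2=E  mem[L0]=40
2. P0: load  L1  bus=[BusRd]  L1: P0=E P1=I P2=I  mem[L1]=40
3. P0: store L1 := 2  bus=[-]  L1: P0=M P1=I P2=I  mem[L1]=40
4. P2: store L2 := 7  bus=[BusRdX]  L2: P0=I P1=I P2=M  mem[L2]=50
5. P0: store L1 := 16  bus=[-]  L1: P0=M P1=I P2=I  mem[L1]=40
6. P0: load  L3  bus=[BusRd]  L3: P0=E P1=I P2=I  mem[L3]=80
7. P2: load  L1  bus=[BusRd,Flush]  L1: P0=S P1=I P2=S  mem[L1]=16
8. P2: load  L0  bus=[-]  L0: P0=I P1=I P2=E  mem[L0]=40
9. P1: store L1 := 12  bus=[BusRdX]  L1: P0=I P1=M P2=I  mem[L1]=16
10. P1: load  L2  bus=[BusRd,Flush]  L2: P0=I P1=S P2=S  mem[L2]=7
11. P1: store L2 := 77  bus=[BusUpgr]  L2: P0=I P1=M P2=I  mem[L2]=7
12. P1: load  L2  bus=[-]  L2: P0=I P1=M P2=I  mem[L2]=7
13. P0: load  L3  bus=[-]  L3: P0=E P1=I P2=I  mem[L3]=80
14. P2: store L1 := 32  bus=[BusRdX,Flush]  L1: P0=I P1=I P2=M  mem[L1]=12
15. P1: load  L3  bus=[BusRd]  L3: P0=S P1=S P2=I  mem[L3]=80
16. P0: store L2 := 98  bus=[BusRdX,Flush]  L2: P0=M P1=I P2=I  mem[L2]=77
17. P0: store L0 := 1  bus=[BusRdX]  L0: P0=M P1=I P2=I  mem[L0]=40
18. P0: store L1 := 2  bus=[BusRdX,Flush]  L1: P0=M P1=I P2=I  mem[L1]=32
19. P1: store L0 := 73  bus=[BusRdX,Flush]  L0: P0=I P1=M P2=I  mem[L0]=1
20. P1: store L3 := 94  bus=[BusUpgr]  L3: P0=I P1=M P2=I  mem[L3]=80
21. P1: load  L2  bus=[BusRd,Flush]  L2: P0=S P1=S P2=I  mem[L2]=98
22. P2: store L2 := 49  bus=[BusRdX]  L2: P0=I P1=I P2=M  mem[L2]=98
23. P1: load  L2  bus=[BusRd,Flush]  L2: P0=I P1=S P2=S  mem[L2]=49
24. P2: store L0 := 71  bus=[BusRdX,Flush]  L0: P0=I P1=I P2=M  mem[L0]=73
25. P0: load  L0  bus=[BusRd,Flush]  L0: P0=S P1=I P2=S  mem[L0]=71
26. P2: load  L2  bus=[-]  L2: P0=I P1=S P2=S  mem[L2]=49
27. P2: load  L2  bus=[-]  L2: P0=I P1=S P2=S  mem[L2]=49
28. P1: store L0 := 18  bus=[BusRdX]  L0: P0=I P1=M P2=I  mem[L0]=71
29. P2: load  L3  bus=[BusRd,Flush]  L3: P0=I P1=S P2=S  mem[L3]=94
30. P1: store L3 := 85  bus=[BusUpgr]  L3: P0=I P1=M P2=I  mem[L3]=94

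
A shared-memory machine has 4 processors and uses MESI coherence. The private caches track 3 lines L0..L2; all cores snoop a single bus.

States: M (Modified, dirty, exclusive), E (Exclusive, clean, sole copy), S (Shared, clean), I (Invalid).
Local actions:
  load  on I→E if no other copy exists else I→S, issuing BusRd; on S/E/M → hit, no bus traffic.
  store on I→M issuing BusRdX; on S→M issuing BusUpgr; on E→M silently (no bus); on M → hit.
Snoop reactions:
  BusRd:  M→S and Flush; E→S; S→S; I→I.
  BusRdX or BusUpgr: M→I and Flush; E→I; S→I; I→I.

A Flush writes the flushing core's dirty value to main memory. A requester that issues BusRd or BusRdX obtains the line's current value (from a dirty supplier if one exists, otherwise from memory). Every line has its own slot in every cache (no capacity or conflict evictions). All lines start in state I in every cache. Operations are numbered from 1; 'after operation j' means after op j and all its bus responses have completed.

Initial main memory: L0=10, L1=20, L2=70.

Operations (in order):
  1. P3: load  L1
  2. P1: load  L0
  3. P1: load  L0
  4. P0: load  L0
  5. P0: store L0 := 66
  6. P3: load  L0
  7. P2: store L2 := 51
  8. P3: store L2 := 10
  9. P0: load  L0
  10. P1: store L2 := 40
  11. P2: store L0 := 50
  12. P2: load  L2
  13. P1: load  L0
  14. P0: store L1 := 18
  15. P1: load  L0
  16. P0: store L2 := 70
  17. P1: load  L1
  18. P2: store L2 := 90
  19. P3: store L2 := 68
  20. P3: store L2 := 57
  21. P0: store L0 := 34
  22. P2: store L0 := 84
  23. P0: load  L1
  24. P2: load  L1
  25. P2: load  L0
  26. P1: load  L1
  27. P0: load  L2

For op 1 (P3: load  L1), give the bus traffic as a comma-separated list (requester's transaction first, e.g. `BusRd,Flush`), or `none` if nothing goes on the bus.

  op1 P3: load  L1 → I/I/I/E on L1; bus BusRd; mem=20
  op2 P1: load  L0 → I/E/I/I on L0; bus BusRd; mem=10
  op3 P1: load  L0 → I/E/I/I on L0; bus (none); mem=10
  op4 P0: load  L0 → S/S/I/I on L0; bus BusRd; mem=10
  op5 P0: store L0 := 66 → M/I/I/I on L0; bus BusUpgr; mem=10
  op6 P3: load  L0 → S/I/I/S on L0; bus BusRd Flush; mem=66
  op7 P2: store L2 := 51 → I/I/M/I on L2; bus BusRdX; mem=70
  op8 P3: store L2 := 10 → I/I/I/M on L2; bus BusRdX Flush; mem=51
  op9 P0: load  L0 → S/I/I/S on L0; bus (none); mem=66
  op10 P1: store L2 := 40 → I/M/I/I on L2; bus BusRdX Flush; mem=10
  op11 P2: store L0 := 50 → I/I/M/I on L0; bus BusRdX; mem=66
  op12 P2: load  L2 → I/S/S/I on L2; bus BusRd Flush; mem=40
  op13 P1: load  L0 → I/S/S/I on L0; bus BusRd Flush; mem=50
  op14 P0: store L1 := 18 → M/I/I/I on L1; bus BusRdX; mem=20
  op15 P1: load  L0 → I/S/S/I on L0; bus (none); mem=50
  op16 P0: store L2 := 70 → M/I/I/I on L2; bus BusRdX; mem=40
  op17 P1: load  L1 → S/S/I/I on L1; bus BusRd Flush; mem=18
  op18 P2: store L2 := 90 → I/I/M/I on L2; bus BusRdX Flush; mem=70
  op19 P3: store L2 := 68 → I/I/I/M on L2; bus BusRdX Flush; mem=90
  op20 P3: store L2 := 57 → I/I/I/M on L2; bus (none); mem=90
  op21 P0: store L0 := 34 → M/I/I/I on L0; bus BusRdX; mem=50
  op22 P2: store L0 := 84 → I/I/M/I on L0; bus BusRdX Flush; mem=34
  op23 P0: load  L1 → S/S/I/I on L1; bus (none); mem=18
  op24 P2: load  L1 → S/S/S/I on L1; bus BusRd; mem=18
  op25 P2: load  L0 → I/I/M/I on L0; bus (none); mem=34
  op26 P1: load  L1 → S/S/S/I on L1; bus (none); mem=18
  op27 P0: load  L2 → S/I/I/S on L2; bus BusRd Flush; mem=57

bus = BusRd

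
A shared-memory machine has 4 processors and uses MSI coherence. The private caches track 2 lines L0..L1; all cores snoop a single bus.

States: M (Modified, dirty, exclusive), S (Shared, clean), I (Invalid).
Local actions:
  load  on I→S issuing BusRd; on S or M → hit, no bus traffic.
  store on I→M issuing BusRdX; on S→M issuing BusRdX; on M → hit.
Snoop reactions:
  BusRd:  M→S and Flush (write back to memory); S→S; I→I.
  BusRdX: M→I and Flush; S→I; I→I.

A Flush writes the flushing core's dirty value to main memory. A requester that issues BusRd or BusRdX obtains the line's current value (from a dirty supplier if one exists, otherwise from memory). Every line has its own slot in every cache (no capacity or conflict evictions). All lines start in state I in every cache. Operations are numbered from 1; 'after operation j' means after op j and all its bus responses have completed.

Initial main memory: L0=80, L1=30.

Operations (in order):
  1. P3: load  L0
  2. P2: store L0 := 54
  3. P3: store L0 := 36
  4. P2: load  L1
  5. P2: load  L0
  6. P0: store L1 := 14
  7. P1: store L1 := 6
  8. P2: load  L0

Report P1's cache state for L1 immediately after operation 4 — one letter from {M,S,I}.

[1] P3: load  L0 | P0:I, P1:I, P2:I, P3:S(80) | bus: BusRd
[2] P2: store L0 := 54 | P0:I, P1:I, P2:M(54), P3:I | bus: BusRdX
[3] P3: store L0 := 36 | P0:I, P1:I, P2:I, P3:M(36) | bus: BusRdX,Flush
[4] P2: load  L1 | P0:I, P1:I, P2:S(30), P3:I | bus: BusRd
[5] P2: load  L0 | P0:I, P1:I, P2:S(36), P3:S(36) | bus: BusRd,Flush
[6] P0: store L1 := 14 | P0:M(14), P1:I, P2:I, P3:I | bus: BusRdX
[7] P1: store L1 := 6 | P0:I, P1:M(6), P2:I, P3:I | bus: BusRdX,Flush
[8] P2: load  L0 | P0:I, P1:I, P2:S(36), P3:S(36) | bus: none

state = I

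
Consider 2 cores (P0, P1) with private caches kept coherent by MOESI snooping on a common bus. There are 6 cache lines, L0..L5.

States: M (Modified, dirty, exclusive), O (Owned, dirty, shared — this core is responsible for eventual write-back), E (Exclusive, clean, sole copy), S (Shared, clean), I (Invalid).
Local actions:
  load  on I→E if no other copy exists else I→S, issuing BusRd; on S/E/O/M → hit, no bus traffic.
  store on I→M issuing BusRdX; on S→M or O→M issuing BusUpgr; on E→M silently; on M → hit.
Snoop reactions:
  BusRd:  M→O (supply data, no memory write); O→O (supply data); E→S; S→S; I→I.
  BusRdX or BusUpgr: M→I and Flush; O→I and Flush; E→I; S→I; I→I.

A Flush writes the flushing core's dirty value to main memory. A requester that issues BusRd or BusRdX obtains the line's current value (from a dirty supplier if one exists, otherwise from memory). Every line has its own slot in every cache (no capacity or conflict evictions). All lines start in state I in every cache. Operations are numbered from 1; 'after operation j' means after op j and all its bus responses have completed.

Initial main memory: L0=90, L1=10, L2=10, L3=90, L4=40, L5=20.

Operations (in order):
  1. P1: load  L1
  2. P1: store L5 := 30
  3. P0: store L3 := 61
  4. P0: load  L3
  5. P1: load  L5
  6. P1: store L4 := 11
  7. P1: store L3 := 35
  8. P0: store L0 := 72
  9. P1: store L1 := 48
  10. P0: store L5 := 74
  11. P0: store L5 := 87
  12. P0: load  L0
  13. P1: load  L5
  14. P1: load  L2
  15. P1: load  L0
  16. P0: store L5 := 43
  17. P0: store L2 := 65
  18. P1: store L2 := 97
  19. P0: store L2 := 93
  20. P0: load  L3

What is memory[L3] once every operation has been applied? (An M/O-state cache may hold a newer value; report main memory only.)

memory[L3] = 61

step 1: P1: load  L1  ⟶  IE  (L1)  txn=BusRd  M[L1]=10
step 2: P1: store L5 := 30  ⟶  IM  (L5)  txn=BusRdX  M[L5]=20
step 3: P0: store L3 := 61  ⟶  MI  (L3)  txn=BusRdX  M[L3]=90
step 4: P0: load  L3  ⟶  MI  (L3)  txn=∅  M[L3]=90
step 5: P1: load  L5  ⟶  IM  (L5)  txn=∅  M[L5]=20
step 6: P1: store L4 := 11  ⟶  IM  (L4)  txn=BusRdX  M[L4]=40
step 7: P1: store L3 := 35  ⟶  IM  (L3)  txn=BusRdX+Flush  M[L3]=61
step 8: P0: store L0 := 72  ⟶  MI  (L0)  txn=BusRdX  M[L0]=90
step 9: P1: store L1 := 48  ⟶  IM  (L1)  txn=∅  M[L1]=10
step 10: P0: store L5 := 74  ⟶  MI  (L5)  txn=BusRdX+Flush  M[L5]=30
step 11: P0: store L5 := 87  ⟶  MI  (L5)  txn=∅  M[L5]=30
step 12: P0: load  L0  ⟶  MI  (L0)  txn=∅  M[L0]=90
step 13: P1: load  L5  ⟶  OS  (L5)  txn=BusRd  M[L5]=30
step 14: P1: load  L2  ⟶  IE  (L2)  txn=BusRd  M[L2]=10
step 15: P1: load  L0  ⟶  OS  (L0)  txn=BusRd  M[L0]=90
step 16: P0: store L5 := 43  ⟶  MI  (L5)  txn=BusUpgr  M[L5]=30
step 17: P0: store L2 := 65  ⟶  MI  (L2)  txn=BusRdX  M[L2]=10
step 18: P1: store L2 := 97  ⟶  IM  (L2)  txn=BusRdX+Flush  M[L2]=65
step 19: P0: store L2 := 93  ⟶  MI  (L2)  txn=BusRdX+Flush  M[L2]=97
step 20: P0: load  L3  ⟶  SO  (L3)  txn=BusRd  M[L3]=61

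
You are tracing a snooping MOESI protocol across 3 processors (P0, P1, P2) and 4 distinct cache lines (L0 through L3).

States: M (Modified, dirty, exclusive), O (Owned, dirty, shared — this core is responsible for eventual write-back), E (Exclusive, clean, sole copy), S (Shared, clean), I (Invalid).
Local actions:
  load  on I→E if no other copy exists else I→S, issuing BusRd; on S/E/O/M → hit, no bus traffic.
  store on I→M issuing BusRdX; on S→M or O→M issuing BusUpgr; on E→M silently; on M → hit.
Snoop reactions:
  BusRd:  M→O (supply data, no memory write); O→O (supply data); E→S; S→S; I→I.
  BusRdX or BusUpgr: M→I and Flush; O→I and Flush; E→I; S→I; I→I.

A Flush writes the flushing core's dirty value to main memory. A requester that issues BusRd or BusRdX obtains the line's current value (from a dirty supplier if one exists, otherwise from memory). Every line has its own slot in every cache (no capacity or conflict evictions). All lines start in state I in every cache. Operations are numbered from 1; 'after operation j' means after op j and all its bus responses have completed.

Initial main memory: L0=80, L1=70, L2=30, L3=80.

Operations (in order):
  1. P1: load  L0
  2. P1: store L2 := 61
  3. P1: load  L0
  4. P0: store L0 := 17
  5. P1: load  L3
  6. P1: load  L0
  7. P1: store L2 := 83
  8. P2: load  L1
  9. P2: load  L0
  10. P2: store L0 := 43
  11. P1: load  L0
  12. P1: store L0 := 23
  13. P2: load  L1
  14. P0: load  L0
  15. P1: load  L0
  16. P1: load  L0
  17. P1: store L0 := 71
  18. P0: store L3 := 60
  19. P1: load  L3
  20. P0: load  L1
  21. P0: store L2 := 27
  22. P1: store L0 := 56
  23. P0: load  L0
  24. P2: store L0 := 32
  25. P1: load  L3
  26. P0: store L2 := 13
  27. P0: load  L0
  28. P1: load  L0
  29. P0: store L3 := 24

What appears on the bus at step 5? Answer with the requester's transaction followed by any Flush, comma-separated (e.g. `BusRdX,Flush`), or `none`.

bus = BusRd

step 1: P1: load  L0  ⟶  IEI  (L0)  txn=BusRd  M[L0]=80
step 2: P1: store L2 := 61  ⟶  IMI  (L2)  txn=BusRdX  M[L2]=30
step 3: P1: load  L0  ⟶  IEI  (L0)  txn=∅  M[L0]=80
step 4: P0: store L0 := 17  ⟶  MII  (L0)  txn=BusRdX  M[L0]=80
step 5: P1: load  L3  ⟶  IEI  (L3)  txn=BusRd  M[L3]=80
step 6: P1: load  L0  ⟶  OSI  (L0)  txn=BusRd  M[L0]=80
step 7: P1: store L2 := 83  ⟶  IMI  (L2)  txn=∅  M[L2]=30
step 8: P2: load  L1  ⟶  IIE  (L1)  txn=BusRd  M[L1]=70
step 9: P2: load  L0  ⟶  OSS  (L0)  txn=BusRd  M[L0]=80
step 10: P2: store L0 := 43  ⟶  IIM  (L0)  txn=BusUpgr+Flush  M[L0]=17
step 11: P1: load  L0  ⟶  ISO  (L0)  txn=BusRd  M[L0]=17
step 12: P1: store L0 := 23  ⟶  IMI  (L0)  txn=BusUpgr+Flush  M[L0]=43
step 13: P2: load  L1  ⟶  IIE  (L1)  txn=∅  M[L1]=70
step 14: P0: load  L0  ⟶  SOI  (L0)  txn=BusRd  M[L0]=43
step 15: P1: load  L0  ⟶  SOI  (L0)  txn=∅  M[L0]=43
step 16: P1: load  L0  ⟶  SOI  (L0)  txn=∅  M[L0]=43
step 17: P1: store L0 := 71  ⟶  IMI  (L0)  txn=BusUpgr  M[L0]=43
step 18: P0: store L3 := 60  ⟶  MII  (L3)  txn=BusRdX  M[L3]=80
step 19: P1: load  L3  ⟶  OSI  (L3)  txn=BusRd  M[L3]=80
step 20: P0: load  L1  ⟶  SIS  (L1)  txn=BusRd  M[L1]=70
step 21: P0: store L2 := 27  ⟶  MII  (L2)  txn=BusRdX+Flush  M[L2]=83
step 22: P1: store L0 := 56  ⟶  IMI  (L0)  txn=∅  M[L0]=43
step 23: P0: load  L0  ⟶  SOI  (L0)  txn=BusRd  M[L0]=43
step 24: P2: store L0 := 32  ⟶  IIM  (L0)  txn=BusRdX+Flush  M[L0]=56
step 25: P1: load  L3  ⟶  OSI  (L3)  txn=∅  M[L3]=80
step 26: P0: store L2 := 13  ⟶  MII  (L2)  txn=∅  M[L2]=83
step 27: P0: load  L0  ⟶  SIO  (L0)  txn=BusRd  M[L0]=56
step 28: P1: load  L0  ⟶  SSO  (L0)  txn=BusRd  M[L0]=56
step 29: P0: store L3 := 24  ⟶  MII  (L3)  txn=BusUpgr  M[L3]=80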